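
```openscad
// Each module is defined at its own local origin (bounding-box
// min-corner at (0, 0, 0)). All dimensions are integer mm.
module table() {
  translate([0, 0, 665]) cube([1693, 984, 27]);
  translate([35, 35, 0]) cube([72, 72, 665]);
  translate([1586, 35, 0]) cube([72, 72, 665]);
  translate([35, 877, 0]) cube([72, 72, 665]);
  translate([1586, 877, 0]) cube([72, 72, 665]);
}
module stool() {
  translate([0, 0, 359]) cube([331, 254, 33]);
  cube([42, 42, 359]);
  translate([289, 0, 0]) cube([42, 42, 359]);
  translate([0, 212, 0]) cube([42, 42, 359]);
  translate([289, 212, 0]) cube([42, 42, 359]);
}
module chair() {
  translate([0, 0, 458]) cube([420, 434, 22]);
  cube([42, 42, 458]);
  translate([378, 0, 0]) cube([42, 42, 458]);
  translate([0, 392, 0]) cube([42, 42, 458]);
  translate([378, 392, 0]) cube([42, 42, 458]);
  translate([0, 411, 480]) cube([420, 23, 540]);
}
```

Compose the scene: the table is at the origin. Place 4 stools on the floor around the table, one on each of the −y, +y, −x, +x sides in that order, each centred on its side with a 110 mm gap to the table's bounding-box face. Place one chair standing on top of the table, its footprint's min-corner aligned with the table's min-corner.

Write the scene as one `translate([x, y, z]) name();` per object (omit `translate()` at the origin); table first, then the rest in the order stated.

table();
translate([681, -364, 0]) stool();
translate([681, 1094, 0]) stool();
translate([-441, 365, 0]) stool();
translate([1803, 365, 0]) stool();
translate([0, 0, 692]) chair();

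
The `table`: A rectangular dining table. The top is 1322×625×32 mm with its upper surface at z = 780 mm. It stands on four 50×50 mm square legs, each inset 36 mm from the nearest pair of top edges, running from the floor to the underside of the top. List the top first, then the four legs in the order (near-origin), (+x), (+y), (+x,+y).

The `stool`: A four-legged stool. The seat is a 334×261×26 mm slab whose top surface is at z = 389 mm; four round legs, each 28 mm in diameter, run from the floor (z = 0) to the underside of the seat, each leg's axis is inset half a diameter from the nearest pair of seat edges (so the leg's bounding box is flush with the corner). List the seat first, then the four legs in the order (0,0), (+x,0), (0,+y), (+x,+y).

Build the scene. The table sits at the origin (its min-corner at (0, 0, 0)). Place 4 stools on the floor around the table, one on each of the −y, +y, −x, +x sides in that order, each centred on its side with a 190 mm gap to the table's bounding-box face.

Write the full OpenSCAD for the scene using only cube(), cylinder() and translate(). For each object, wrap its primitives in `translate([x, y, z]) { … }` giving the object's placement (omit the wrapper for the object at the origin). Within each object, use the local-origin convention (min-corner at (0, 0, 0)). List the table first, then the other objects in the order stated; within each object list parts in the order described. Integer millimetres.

translate([0, 0, 748]) cube([1322, 625, 32]);
translate([36, 36, 0]) cube([50, 50, 748]);
translate([1236, 36, 0]) cube([50, 50, 748]);
translate([36, 539, 0]) cube([50, 50, 748]);
translate([1236, 539, 0]) cube([50, 50, 748]);
translate([494, -451, 0]) {
  translate([0, 0, 363]) cube([334, 261, 26]);
  translate([14, 14, 0]) cylinder(h = 363, r = 14);
  translate([320, 14, 0]) cylinder(h = 363, r = 14);
  translate([14, 247, 0]) cylinder(h = 363, r = 14);
  translate([320, 247, 0]) cylinder(h = 363, r = 14);
}
translate([494, 815, 0]) {
  translate([0, 0, 363]) cube([334, 261, 26]);
  translate([14, 14, 0]) cylinder(h = 363, r = 14);
  translate([320, 14, 0]) cylinder(h = 363, r = 14);
  translate([14, 247, 0]) cylinder(h = 363, r = 14);
  translate([320, 247, 0]) cylinder(h = 363, r = 14);
}
translate([-524, 182, 0]) {
  translate([0, 0, 363]) cube([334, 261, 26]);
  translate([14, 14, 0]) cylinder(h = 363, r = 14);
  translate([320, 14, 0]) cylinder(h = 363, r = 14);
  translate([14, 247, 0]) cylinder(h = 363, r = 14);
  translate([320, 247, 0]) cylinder(h = 363, r = 14);
}
translate([1512, 182, 0]) {
  translate([0, 0, 363]) cube([334, 261, 26]);
  translate([14, 14, 0]) cylinder(h = 363, r = 14);
  translate([320, 14, 0]) cylinder(h = 363, r = 14);
  translate([14, 247, 0]) cylinder(h = 363, r = 14);
  translate([320, 247, 0]) cylinder(h = 363, r = 14);
}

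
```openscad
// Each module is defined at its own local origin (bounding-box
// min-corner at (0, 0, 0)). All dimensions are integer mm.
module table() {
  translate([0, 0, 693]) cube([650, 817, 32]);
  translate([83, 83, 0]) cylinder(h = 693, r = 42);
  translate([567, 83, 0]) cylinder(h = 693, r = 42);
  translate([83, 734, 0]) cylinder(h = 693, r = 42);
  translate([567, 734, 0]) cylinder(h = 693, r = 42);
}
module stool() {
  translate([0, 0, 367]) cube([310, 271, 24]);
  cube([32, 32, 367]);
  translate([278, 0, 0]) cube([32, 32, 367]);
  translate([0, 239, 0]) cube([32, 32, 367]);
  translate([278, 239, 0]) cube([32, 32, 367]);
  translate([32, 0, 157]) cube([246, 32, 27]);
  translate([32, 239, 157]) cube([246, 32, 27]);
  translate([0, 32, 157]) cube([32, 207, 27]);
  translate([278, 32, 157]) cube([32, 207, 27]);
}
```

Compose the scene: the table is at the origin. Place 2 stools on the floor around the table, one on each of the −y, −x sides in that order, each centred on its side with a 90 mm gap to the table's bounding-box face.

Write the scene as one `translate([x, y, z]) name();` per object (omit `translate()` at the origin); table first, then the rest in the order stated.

table();
translate([170, -361, 0]) stool();
translate([-400, 273, 0]) stool();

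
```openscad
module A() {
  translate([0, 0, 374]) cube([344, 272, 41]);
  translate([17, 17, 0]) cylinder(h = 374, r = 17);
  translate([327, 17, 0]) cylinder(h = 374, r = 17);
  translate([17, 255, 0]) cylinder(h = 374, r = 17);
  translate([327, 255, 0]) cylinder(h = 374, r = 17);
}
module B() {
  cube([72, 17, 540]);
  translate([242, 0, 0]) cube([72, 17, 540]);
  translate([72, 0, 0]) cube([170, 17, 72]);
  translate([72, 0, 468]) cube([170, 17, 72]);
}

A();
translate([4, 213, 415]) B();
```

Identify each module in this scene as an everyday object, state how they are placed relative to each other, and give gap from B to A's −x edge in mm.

The picture frame's min-x is at 4; the stool's min-x is 0; gap = 4 mm.

A is a stool. B is a picture frame. The picture frame is on top of the stool. The gap from the picture frame to the stool's −x edge is 4 mm.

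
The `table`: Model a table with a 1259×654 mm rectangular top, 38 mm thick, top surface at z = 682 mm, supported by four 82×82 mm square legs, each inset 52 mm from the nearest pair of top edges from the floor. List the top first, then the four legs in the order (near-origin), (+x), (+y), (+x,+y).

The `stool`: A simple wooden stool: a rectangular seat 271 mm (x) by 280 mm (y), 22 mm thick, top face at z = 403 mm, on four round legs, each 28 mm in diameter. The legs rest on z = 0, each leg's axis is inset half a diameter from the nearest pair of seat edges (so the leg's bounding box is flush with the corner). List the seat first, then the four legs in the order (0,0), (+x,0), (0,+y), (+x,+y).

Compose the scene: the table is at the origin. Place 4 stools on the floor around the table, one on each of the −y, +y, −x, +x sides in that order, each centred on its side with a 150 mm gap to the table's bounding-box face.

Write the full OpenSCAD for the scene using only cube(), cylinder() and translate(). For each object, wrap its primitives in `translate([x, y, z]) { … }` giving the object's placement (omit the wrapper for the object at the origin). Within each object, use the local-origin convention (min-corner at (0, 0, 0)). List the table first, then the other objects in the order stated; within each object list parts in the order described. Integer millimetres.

translate([0, 0, 644]) cube([1259, 654, 38]);
translate([52, 52, 0]) cube([82, 82, 644]);
translate([1125, 52, 0]) cube([82, 82, 644]);
translate([52, 520, 0]) cube([82, 82, 644]);
translate([1125, 520, 0]) cube([82, 82, 644]);
translate([494, -430, 0]) {
  translate([0, 0, 381]) cube([271, 280, 22]);
  translate([14, 14, 0]) cylinder(h = 381, r = 14);
  translate([257, 14, 0]) cylinder(h = 381, r = 14);
  translate([14, 266, 0]) cylinder(h = 381, r = 14);
  translate([257, 266, 0]) cylinder(h = 381, r = 14);
}
translate([494, 804, 0]) {
  translate([0, 0, 381]) cube([271, 280, 22]);
  translate([14, 14, 0]) cylinder(h = 381, r = 14);
  translate([257, 14, 0]) cylinder(h = 381, r = 14);
  translate([14, 266, 0]) cylinder(h = 381, r = 14);
  translate([257, 266, 0]) cylinder(h = 381, r = 14);
}
translate([-421, 187, 0]) {
  translate([0, 0, 381]) cube([271, 280, 22]);
  translate([14, 14, 0]) cylinder(h = 381, r = 14);
  translate([257, 14, 0]) cylinder(h = 381, r = 14);
  translate([14, 266, 0]) cylinder(h = 381, r = 14);
  translate([257, 266, 0]) cylinder(h = 381, r = 14);
}
translate([1409, 187, 0]) {
  translate([0, 0, 381]) cube([271, 280, 22]);
  translate([14, 14, 0]) cylinder(h = 381, r = 14);
  translate([257, 14, 0]) cylinder(h = 381, r = 14);
  translate([14, 266, 0]) cylinder(h = 381, r = 14);
  translate([257, 266, 0]) cylinder(h = 381, r = 14);
}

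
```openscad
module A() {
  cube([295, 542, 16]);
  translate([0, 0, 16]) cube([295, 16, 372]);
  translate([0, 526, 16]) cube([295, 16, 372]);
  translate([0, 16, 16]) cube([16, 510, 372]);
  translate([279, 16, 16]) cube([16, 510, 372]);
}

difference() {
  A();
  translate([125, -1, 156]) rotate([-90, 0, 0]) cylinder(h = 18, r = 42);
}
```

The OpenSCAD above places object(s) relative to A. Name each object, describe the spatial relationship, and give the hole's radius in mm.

A is an open box. The open box has a circular hole through its front wall. The hole's radius is 42 mm.

The subtracted cylinder has r = 42 mm.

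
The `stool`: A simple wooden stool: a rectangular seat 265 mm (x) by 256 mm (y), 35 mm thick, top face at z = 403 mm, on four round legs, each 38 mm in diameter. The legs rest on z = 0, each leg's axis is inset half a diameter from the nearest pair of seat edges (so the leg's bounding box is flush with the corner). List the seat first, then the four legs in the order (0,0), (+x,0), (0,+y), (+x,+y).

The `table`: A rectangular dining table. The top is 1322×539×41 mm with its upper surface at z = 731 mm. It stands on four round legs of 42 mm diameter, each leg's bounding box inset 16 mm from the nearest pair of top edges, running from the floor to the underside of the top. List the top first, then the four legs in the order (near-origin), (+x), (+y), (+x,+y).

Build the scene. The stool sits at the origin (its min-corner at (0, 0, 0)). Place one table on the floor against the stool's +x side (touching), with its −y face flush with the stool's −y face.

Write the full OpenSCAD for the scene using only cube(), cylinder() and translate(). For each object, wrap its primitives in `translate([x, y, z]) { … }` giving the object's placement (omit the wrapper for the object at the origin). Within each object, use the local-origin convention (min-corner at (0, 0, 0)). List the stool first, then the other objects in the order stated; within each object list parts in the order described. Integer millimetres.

translate([0, 0, 368]) cube([265, 256, 35]);
translate([19, 19, 0]) cylinder(h = 368, r = 19);
translate([246, 19, 0]) cylinder(h = 368, r = 19);
translate([19, 237, 0]) cylinder(h = 368, r = 19);
translate([246, 237, 0]) cylinder(h = 368, r = 19);
translate([265, 0, 0]) {
  translate([0, 0, 690]) cube([1322, 539, 41]);
  translate([37, 37, 0]) cylinder(h = 690, r = 21);
  translate([1285, 37, 0]) cylinder(h = 690, r = 21);
  translate([37, 502, 0]) cylinder(h = 690, r = 21);
  translate([1285, 502, 0]) cylinder(h = 690, r = 21);
}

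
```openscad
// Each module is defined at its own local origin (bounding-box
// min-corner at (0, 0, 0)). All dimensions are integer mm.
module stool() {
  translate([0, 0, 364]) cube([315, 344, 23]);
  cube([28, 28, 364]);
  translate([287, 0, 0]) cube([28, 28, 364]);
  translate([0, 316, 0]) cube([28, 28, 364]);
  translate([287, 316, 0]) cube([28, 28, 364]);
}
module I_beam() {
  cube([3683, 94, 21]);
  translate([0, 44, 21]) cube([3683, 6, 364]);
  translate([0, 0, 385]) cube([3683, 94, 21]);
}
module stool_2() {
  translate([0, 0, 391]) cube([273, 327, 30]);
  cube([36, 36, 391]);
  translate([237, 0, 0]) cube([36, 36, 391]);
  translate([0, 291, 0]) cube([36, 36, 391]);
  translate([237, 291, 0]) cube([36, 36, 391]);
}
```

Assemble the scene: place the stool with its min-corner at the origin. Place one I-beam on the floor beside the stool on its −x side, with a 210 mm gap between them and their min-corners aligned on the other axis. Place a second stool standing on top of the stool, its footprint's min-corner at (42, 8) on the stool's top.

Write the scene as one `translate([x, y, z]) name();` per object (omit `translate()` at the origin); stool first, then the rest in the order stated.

stool();
translate([-3893, 0, 0]) I_beam();
translate([42, 8, 387]) stool_2();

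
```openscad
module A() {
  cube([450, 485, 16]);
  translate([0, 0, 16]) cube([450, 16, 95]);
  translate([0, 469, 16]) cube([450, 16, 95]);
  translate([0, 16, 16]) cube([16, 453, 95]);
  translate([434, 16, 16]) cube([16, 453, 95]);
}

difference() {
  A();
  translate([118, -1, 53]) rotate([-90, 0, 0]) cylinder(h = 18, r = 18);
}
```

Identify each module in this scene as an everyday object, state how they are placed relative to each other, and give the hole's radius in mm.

A is an open box. The open box has a circular hole through its front wall. The hole's radius is 18 mm.

The subtracted cylinder has r = 18 mm.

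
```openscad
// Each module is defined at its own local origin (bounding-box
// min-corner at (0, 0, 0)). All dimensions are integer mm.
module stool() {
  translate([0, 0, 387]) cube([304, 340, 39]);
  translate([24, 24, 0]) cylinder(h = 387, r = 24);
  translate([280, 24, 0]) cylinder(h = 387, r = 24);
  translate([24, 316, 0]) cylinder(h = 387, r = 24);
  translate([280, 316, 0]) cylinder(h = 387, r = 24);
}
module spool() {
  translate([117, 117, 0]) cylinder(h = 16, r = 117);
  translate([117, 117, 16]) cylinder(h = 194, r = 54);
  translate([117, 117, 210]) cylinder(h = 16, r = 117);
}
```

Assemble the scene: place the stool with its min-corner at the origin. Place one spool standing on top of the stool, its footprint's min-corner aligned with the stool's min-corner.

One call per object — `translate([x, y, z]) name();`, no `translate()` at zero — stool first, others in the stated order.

stool();
translate([0, 0, 426]) spool();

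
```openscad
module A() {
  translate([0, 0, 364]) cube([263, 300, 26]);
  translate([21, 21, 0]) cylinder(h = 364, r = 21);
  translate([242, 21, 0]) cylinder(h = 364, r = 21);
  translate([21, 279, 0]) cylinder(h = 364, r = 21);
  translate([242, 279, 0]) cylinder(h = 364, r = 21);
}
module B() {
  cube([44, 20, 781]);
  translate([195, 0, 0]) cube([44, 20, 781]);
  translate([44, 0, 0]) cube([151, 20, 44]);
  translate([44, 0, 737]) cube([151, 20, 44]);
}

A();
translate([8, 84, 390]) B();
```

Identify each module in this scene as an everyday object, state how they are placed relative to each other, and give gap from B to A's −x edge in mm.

A is a stool. B is a picture frame. The picture frame is on top of the stool. The gap from the picture frame to the stool's −x edge is 8 mm.

The picture frame's min-x is at 8; the stool's min-x is 0; gap = 8 mm.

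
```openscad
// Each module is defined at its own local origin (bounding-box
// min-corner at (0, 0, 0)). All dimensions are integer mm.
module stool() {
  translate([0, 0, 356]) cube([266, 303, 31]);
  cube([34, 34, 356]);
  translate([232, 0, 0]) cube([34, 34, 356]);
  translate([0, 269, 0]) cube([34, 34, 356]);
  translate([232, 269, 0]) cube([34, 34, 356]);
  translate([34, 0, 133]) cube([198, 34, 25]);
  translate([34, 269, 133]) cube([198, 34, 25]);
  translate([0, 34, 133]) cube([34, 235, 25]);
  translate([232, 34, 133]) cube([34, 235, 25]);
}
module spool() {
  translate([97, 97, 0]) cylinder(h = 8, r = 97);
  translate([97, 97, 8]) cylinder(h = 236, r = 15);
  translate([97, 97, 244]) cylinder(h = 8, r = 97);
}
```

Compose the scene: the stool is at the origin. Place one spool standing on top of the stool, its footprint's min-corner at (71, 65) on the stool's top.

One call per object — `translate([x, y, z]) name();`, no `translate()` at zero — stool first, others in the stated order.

stool();
translate([71, 65, 387]) spool();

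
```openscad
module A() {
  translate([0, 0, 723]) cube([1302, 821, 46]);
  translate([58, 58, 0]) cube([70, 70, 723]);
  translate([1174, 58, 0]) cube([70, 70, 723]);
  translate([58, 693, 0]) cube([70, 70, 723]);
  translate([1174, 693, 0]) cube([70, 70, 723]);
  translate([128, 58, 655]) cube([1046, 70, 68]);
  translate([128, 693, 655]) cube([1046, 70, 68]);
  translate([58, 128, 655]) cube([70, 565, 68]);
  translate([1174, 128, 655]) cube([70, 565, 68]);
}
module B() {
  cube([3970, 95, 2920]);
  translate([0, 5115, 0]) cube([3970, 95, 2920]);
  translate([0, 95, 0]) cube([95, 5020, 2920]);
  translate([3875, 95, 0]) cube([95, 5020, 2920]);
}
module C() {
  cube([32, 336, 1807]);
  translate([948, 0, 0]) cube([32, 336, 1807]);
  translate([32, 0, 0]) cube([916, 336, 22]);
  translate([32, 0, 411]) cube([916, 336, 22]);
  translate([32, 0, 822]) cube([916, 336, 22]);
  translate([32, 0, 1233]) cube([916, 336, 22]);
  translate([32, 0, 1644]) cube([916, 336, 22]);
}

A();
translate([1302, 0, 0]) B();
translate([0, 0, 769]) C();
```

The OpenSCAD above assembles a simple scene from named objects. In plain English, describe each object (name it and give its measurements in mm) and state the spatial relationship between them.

A is a rectangular dining table. The top is 1302×821×46 mm with its upper surface at z = 769 mm. It stands on four 70×70 mm square legs, each inset 58 mm from the nearest pair of top edges, running from the floor to the underside of the top. Four apron rails, 70 mm thick and 68 mm tall, run between adjacent legs with their top edges flush with the underside of the top and their outer faces flush with the legs' outer faces.

B is the wall frame of a small rectangular building: four walls, each 2920 mm tall and 95 mm thick, enclosing a footprint 3970 mm (x) by 5210 mm (y) outside-to-outside, with no floor or roof. The front and back walls (the −y and +y sides) span the full width; the two side walls fit between them.

C is a bookshelf 980 mm wide overall, 336 mm deep and 1807 mm tall. The two sides are 32 mm thick vertical panels. 5 horizontal shelves of 22 mm thickness span between the inner faces of the sides; the lowest shelf sits on the floor and shelves are stacked with a clear vertical gap of 389 mm between each pair.

The house frame is against the table's +x side, with their −y faces flush. The bookshelf is on top of the table.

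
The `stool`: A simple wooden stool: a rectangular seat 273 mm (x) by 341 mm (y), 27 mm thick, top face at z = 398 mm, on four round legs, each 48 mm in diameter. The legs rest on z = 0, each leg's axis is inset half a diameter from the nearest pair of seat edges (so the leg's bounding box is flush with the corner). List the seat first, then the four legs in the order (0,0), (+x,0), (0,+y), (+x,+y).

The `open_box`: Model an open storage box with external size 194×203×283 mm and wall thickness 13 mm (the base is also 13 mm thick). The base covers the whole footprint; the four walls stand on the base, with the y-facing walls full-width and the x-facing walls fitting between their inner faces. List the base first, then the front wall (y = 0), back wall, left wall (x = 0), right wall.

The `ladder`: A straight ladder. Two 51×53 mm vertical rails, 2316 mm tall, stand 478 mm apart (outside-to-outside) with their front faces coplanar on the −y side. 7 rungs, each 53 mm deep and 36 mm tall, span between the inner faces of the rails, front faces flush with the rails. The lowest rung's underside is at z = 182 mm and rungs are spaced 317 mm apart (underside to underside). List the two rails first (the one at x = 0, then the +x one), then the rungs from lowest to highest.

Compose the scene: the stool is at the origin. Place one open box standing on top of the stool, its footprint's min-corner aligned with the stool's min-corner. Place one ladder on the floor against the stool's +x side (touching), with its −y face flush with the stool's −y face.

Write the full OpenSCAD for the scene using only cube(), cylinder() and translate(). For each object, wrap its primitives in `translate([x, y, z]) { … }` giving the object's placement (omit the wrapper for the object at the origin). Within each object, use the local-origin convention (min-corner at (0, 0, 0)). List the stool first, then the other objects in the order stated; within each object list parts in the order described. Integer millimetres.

translate([0, 0, 371]) cube([273, 341, 27]);
translate([24, 24, 0]) cylinder(h = 371, r = 24);
translate([249, 24, 0]) cylinder(h = 371, r = 24);
translate([24, 317, 0]) cylinder(h = 371, r = 24);
translate([249, 317, 0]) cylinder(h = 371, r = 24);
translate([0, 0, 398]) {
  cube([194, 203, 13]);
  translate([0, 0, 13]) cube([194, 13, 270]);
  translate([0, 190, 13]) cube([194, 13, 270]);
  translate([0, 13, 13]) cube([13, 177, 270]);
  translate([181, 13, 13]) cube([13, 177, 270]);
}
translate([273, 0, 0]) {
  cube([51, 53, 2316]);
  translate([427, 0, 0]) cube([51, 53, 2316]);
  translate([51, 0, 182]) cube([376, 53, 36]);
  translate([51, 0, 499]) cube([376, 53, 36]);
  translate([51, 0, 816]) cube([376, 53, 36]);
  translate([51, 0, 1133]) cube([376, 53, 36]);
  translate([51, 0, 1450]) cube([376, 53, 36]);
  translate([51, 0, 1767]) cube([376, 53, 36]);
  translate([51, 0, 2084]) cube([376, 53, 36]);
}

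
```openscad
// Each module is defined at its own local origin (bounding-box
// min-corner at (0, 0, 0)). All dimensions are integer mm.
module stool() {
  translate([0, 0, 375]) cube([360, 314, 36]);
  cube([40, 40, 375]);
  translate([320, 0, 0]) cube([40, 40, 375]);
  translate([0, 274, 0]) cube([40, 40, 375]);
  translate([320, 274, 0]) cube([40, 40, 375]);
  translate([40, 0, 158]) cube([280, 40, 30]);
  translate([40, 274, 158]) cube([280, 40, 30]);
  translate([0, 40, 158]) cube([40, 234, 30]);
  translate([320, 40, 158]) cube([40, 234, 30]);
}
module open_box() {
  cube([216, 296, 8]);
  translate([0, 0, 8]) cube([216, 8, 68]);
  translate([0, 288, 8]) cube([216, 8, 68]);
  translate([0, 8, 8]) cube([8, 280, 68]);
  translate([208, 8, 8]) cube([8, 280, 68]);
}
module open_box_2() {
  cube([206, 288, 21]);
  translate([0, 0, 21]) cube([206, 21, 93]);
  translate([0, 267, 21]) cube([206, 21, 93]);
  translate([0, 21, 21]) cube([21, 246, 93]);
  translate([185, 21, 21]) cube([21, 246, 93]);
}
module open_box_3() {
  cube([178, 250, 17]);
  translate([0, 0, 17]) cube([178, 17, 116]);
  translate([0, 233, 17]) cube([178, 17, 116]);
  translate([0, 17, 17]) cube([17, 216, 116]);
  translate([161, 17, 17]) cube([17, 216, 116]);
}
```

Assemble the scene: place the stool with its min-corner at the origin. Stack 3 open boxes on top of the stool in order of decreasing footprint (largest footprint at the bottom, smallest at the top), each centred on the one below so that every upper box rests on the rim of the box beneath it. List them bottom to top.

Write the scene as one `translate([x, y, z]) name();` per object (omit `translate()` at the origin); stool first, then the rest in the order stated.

stool();
translate([72, 9, 411]) open_box();
translate([77, 13, 487]) open_box_2();
translate([91, 32, 601]) open_box_3();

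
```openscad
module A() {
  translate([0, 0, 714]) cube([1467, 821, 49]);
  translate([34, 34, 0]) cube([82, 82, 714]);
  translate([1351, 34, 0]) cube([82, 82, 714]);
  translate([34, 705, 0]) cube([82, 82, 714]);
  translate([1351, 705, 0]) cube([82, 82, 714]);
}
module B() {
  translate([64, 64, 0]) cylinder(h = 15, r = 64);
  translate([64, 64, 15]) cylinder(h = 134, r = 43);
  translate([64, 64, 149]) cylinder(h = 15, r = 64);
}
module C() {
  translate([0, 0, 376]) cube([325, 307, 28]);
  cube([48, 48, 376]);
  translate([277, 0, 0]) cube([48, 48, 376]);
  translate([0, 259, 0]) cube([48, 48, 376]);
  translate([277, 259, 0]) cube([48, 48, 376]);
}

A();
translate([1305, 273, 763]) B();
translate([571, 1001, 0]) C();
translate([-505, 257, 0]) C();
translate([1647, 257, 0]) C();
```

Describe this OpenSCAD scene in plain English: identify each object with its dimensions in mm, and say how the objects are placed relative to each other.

A is a rectangular dining table. The top is 1467×821×49 mm with its upper surface at z = 763 mm. It stands on four 82×82 mm square legs, each inset 34 mm from the nearest pair of top edges, running from the floor to the underside of the top.

B is a spool: two coaxial disc flanges of radius 64 mm and thickness 15 mm, joined by a core cylinder of radius 43 mm and height 134 mm. The lower flange rests on z = 0 and the three cylinders share a vertical axis.

C is a four-legged stool. The seat is a 325×307×28 mm slab whose top surface is at z = 404 mm; four square legs, each 48×48 mm in cross-section, run from the floor (z = 0) to the underside of the seat, each flush with a corner of the seat.

The spool is on top of the table. Three stools sit around the table at the +y, −x, +x sides.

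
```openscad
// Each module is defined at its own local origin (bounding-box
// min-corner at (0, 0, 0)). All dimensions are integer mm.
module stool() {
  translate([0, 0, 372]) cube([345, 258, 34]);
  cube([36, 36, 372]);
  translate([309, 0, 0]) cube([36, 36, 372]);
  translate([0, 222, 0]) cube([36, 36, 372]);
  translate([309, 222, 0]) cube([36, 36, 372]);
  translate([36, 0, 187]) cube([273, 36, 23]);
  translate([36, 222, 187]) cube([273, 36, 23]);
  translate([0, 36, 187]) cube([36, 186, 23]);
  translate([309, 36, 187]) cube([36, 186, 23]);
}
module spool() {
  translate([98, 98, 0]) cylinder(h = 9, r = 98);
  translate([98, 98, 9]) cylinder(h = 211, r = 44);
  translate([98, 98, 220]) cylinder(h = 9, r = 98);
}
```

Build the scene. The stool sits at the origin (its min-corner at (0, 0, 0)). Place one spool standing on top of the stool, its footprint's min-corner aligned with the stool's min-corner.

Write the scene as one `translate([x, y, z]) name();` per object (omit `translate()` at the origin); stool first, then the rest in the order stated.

stool();
translate([0, 0, 406]) spool();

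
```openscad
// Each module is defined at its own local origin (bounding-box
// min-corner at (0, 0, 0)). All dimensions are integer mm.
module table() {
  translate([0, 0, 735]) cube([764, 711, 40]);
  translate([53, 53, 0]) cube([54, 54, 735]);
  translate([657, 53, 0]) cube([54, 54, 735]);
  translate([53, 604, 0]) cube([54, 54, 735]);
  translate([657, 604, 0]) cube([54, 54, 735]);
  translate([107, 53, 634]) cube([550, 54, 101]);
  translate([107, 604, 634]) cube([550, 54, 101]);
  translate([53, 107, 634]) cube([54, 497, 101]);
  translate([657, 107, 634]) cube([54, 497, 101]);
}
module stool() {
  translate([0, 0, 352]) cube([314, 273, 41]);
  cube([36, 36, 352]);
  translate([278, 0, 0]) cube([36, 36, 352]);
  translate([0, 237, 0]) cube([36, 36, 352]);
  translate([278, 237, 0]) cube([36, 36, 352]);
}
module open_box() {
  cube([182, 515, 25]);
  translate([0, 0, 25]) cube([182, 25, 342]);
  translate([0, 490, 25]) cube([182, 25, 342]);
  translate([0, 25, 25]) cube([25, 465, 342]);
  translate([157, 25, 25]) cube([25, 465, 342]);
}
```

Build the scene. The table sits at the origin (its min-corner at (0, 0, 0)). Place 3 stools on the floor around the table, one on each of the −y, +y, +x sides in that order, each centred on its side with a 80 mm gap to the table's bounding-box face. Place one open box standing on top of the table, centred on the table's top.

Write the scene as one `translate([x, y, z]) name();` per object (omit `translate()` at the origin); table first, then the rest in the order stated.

table();
translate([225, -353, 0]) stool();
translate([225, 791, 0]) stool();
translate([844, 219, 0]) stool();
translate([291, 98, 775]) open_box();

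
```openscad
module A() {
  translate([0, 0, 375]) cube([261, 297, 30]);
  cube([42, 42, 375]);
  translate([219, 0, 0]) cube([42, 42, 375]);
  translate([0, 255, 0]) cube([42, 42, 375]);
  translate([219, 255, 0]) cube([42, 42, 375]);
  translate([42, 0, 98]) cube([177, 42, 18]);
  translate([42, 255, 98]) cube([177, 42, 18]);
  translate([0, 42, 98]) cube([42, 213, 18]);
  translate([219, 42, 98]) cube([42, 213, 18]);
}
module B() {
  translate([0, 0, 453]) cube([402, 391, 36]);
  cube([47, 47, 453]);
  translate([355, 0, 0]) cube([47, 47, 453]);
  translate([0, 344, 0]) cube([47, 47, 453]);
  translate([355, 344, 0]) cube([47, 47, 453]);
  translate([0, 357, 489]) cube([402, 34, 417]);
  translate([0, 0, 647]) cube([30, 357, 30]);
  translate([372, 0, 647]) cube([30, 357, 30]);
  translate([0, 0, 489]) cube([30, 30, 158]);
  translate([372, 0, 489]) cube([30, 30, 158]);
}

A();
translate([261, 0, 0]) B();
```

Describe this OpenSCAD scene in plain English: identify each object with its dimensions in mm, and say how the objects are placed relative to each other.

A is a four-legged stool. The seat is a 261×297×30 mm slab whose top surface is at z = 405 mm; four square legs, each 42×42 mm in cross-section, run from the floor (z = 0) to the underside of the seat, each flush with a corner of the seat. Four stretchers, 42 mm wide and 18 mm tall, connect adjacent legs with their undersides at z = 98 mm, each running between the inner faces of the legs it joins and aligned with the legs' outer faces on the other axis.

B is a chair. The seat is a 402×391×36 mm slab with its top at z = 489 mm, on four 47×47 mm corner legs (flush with the seat edges, standing on z = 0). A flat backrest 34 mm thick, 417 mm tall, spans the full seat width and rises from the seat top along its +y edge, rear face flush with the rear of the seat. Two armrests of 30×30 mm section run along each side from the seat's front edge to the front of the backrest, top faces 188 mm above the seat top and outer faces flush with the seat's x-edges; a 30×30 mm post under the front of each armrest stands on the seat at the front corner.

The chair is against the stool's +x side, with their −y faces flush.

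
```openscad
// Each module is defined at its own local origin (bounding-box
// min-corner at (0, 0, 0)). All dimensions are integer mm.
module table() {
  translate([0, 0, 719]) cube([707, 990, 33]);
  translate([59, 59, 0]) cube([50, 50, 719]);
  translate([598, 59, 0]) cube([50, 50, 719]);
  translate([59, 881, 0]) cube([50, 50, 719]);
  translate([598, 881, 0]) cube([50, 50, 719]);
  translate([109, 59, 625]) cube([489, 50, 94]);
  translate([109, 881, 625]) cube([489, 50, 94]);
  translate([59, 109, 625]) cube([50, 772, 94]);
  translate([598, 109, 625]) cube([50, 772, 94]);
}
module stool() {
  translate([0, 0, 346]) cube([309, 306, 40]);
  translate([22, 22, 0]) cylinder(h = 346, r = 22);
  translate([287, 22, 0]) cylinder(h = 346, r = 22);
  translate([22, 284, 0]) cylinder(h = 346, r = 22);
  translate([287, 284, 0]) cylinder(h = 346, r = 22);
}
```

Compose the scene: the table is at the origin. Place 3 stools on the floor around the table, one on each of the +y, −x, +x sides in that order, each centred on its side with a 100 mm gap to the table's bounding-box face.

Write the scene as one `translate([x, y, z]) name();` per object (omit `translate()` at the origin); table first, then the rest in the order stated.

table();
translate([199, 1090, 0]) stool();
translate([-409, 342, 0]) stool();
translate([807, 342, 0]) stool();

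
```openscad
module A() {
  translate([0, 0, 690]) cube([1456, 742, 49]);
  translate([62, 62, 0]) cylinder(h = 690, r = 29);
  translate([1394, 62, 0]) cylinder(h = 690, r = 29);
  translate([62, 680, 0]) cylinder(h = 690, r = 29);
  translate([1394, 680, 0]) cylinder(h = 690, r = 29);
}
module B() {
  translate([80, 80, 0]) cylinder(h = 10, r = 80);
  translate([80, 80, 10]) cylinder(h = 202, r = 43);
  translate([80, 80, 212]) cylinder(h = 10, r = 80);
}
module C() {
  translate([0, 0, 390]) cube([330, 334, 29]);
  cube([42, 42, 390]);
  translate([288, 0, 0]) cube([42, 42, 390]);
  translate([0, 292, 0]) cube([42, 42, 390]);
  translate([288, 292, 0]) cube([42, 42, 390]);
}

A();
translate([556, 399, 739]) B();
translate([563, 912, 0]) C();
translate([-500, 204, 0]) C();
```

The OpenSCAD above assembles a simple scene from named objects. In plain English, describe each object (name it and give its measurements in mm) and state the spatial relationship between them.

A is a table with a 1456×742 mm rectangular top, 49 mm thick, top surface at z = 739 mm, supported by four round legs of 58 mm diameter, each leg's bounding box inset 33 mm from the nearest pair of top edges, running from the floor.

B is a spool: two coaxial disc flanges of radius 80 mm and thickness 10 mm, joined by a core cylinder of radius 43 mm and height 202 mm. The lower flange rests on z = 0 and the three cylinders share a vertical axis.

C is a four-legged stool. The seat is 330×334 mm, 29 mm thick, top at z = 419 mm. It stands on four square legs, each 42×42 mm in cross-section, from z = 0 to the seat underside, each flush with a corner of the seat.

The spool is on top of the table. Two stools sit around the table at the +y, −x sides.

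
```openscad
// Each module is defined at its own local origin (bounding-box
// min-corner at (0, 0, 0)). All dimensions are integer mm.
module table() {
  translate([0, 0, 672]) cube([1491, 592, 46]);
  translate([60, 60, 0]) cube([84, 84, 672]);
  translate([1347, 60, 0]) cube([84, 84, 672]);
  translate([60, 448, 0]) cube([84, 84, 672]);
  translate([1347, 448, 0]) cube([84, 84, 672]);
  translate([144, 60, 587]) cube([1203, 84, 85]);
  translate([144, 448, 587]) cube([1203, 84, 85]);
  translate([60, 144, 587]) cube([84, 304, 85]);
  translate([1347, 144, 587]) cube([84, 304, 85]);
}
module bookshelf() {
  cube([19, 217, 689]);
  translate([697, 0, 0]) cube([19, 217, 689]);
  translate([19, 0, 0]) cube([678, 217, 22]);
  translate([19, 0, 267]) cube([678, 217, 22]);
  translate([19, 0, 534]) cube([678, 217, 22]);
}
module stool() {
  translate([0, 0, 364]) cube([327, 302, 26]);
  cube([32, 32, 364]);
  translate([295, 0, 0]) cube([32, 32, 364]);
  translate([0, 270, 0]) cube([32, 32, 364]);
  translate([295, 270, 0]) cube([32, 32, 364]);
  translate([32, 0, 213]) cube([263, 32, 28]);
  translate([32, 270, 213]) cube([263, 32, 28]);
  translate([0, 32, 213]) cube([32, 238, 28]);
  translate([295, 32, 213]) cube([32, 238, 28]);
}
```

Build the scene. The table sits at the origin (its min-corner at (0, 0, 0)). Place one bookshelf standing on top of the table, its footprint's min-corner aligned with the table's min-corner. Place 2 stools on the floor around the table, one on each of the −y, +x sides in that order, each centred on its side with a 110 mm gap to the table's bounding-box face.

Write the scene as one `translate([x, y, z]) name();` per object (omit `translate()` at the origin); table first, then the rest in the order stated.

table();
translate([0, 0, 718]) bookshelf();
translate([582, -412, 0]) stool();
translate([1601, 145, 0]) stool();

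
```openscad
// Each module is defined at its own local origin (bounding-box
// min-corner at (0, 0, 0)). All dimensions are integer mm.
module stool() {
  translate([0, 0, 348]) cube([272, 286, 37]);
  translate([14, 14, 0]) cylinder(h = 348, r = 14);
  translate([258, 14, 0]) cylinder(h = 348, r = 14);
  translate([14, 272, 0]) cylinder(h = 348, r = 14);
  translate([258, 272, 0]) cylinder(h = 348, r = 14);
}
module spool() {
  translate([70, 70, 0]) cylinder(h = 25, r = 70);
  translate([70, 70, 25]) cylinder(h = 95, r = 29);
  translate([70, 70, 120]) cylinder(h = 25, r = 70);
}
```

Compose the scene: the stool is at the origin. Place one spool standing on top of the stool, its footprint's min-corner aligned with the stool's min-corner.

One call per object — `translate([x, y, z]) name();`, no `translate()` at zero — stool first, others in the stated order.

stool();
translate([0, 0, 385]) spool();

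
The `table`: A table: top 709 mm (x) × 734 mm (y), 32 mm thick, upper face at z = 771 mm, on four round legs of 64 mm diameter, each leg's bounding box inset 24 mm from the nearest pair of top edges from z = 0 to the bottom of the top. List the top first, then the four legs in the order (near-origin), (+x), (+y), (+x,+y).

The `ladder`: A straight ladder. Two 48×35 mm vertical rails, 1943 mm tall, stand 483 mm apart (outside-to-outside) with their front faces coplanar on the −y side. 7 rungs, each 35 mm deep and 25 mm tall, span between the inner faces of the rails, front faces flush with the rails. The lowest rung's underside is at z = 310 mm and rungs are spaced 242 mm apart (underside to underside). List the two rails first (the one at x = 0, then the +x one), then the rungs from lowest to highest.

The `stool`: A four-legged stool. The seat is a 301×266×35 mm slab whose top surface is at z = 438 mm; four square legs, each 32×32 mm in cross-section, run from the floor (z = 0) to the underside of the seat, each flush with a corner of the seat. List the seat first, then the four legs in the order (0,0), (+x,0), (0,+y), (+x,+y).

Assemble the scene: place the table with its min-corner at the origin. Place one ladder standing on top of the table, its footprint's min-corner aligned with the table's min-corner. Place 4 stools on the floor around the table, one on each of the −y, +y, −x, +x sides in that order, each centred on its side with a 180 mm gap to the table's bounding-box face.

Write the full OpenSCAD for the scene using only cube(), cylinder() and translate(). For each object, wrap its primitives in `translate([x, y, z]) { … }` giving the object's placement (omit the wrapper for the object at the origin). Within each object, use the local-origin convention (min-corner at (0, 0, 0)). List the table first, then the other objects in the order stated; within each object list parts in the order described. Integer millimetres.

translate([0, 0, 739]) cube([709, 734, 32]);
translate([56, 56, 0]) cylinder(h = 739, r = 32);
translate([653, 56, 0]) cylinder(h = 739, r = 32);
translate([56, 678, 0]) cylinder(h = 739, r = 32);
translate([653, 678, 0]) cylinder(h = 739, r = 32);
translate([0, 0, 771]) {
  cube([48, 35, 1943]);
  translate([435, 0, 0]) cube([48, 35, 1943]);
  translate([48, 0, 310]) cube([387, 35, 25]);
  translate([48, 0, 552]) cube([387, 35, 25]);
  translate([48, 0, 794]) cube([387, 35, 25]);
  translate([48, 0, 1036]) cube([387, 35, 25]);
  translate([48, 0, 1278]) cube([387, 35, 25]);
  translate([48, 0, 1520]) cube([387, 35, 25]);
  translate([48, 0, 1762]) cube([387, 35, 25]);
}
translate([204, -446, 0]) {
  translate([0, 0, 403]) cube([301, 266, 35]);
  cube([32, 32, 403]);
  translate([269, 0, 0]) cube([32, 32, 403]);
  translate([0, 234, 0]) cube([32, 32, 403]);
  translate([269, 234, 0]) cube([32, 32, 403]);
}
translate([204, 914, 0]) {
  translate([0, 0, 403]) cube([301, 266, 35]);
  cube([32, 32, 403]);
  translate([269, 0, 0]) cube([32, 32, 403]);
  translate([0, 234, 0]) cube([32, 32, 403]);
  translate([269, 234, 0]) cube([32, 32, 403]);
}
translate([-481, 234, 0]) {
  translate([0, 0, 403]) cube([301, 266, 35]);
  cube([32, 32, 403]);
  translate([269, 0, 0]) cube([32, 32, 403]);
  translate([0, 234, 0]) cube([32, 32, 403]);
  translate([269, 234, 0]) cube([32, 32, 403]);
}
translate([889, 234, 0]) {
  translate([0, 0, 403]) cube([301, 266, 35]);
  cube([32, 32, 403]);
  translate([269, 0, 0]) cube([32, 32, 403]);
  translate([0, 234, 0]) cube([32, 32, 403]);
  translate([269, 234, 0]) cube([32, 32, 403]);
}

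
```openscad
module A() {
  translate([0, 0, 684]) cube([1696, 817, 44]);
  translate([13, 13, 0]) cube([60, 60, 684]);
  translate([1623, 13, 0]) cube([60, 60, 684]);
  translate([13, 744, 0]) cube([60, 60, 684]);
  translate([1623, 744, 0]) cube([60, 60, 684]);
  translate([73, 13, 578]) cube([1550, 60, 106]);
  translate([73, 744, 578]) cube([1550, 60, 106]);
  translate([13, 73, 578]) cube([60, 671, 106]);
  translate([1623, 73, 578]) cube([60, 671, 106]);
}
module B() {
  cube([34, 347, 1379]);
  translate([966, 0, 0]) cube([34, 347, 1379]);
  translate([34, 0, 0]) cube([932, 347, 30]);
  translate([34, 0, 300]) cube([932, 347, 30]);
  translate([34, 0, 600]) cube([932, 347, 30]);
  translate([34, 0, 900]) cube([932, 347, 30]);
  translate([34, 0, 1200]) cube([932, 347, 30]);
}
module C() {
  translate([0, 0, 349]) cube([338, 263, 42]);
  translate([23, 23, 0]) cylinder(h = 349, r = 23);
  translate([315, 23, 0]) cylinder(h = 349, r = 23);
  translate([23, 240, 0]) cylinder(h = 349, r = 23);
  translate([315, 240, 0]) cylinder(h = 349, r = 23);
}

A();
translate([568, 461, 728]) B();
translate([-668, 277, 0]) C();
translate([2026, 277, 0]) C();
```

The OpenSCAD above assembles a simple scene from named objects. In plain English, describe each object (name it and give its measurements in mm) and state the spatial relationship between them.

A is a table: top 1696 mm (x) × 817 mm (y), 44 mm thick, upper face at z = 728 mm, on four 60×60 mm square legs, each inset 13 mm from the nearest pair of top edges, running from z = 0 to the bottom of the top. Four apron rails, 60 mm thick and 106 mm tall, run between adjacent legs with their top edges flush with the underside of the top and their outer faces flush with the legs' outer faces.

B is a bookshelf 1000 mm wide overall, 347 mm deep and 1379 mm tall. The two sides are 34 mm thick vertical panels. 5 horizontal shelves of 30 mm thickness span between the inner faces of the sides; the lowest shelf sits on the floor and shelves are stacked with a clear vertical gap of 270 mm between each pair.

C is a simple wooden stool: a rectangular seat 338 mm (x) by 263 mm (y), 42 mm thick, top face at z = 391 mm, on four round legs, each 46 mm in diameter. The legs rest on z = 0, each leg's axis is inset half a diameter from the nearest pair of seat edges (so the leg's bounding box is flush with the corner).

The bookshelf is on top of the table. Two stools sit around the table at the −x, +x sides.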